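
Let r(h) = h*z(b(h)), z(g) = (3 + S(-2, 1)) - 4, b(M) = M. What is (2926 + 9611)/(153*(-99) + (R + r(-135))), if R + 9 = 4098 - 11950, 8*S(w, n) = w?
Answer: -7164/13051 ≈ -0.54892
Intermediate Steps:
S(w, n) = w/8
R = -7861 (R = -9 + (4098 - 11950) = -9 - 7852 = -7861)
z(g) = -5/4 (z(g) = (3 + (⅛)*(-2)) - 4 = (3 - ¼) - 4 = 11/4 - 4 = -5/4)
r(h) = -5*h/4 (r(h) = h*(-5/4) = -5*h/4)
(2926 + 9611)/(153*(-99) + (R + r(-135))) = (2926 + 9611)/(153*(-99) + (-7861 - 5/4*(-135))) = 12537/(-15147 + (-7861 + 675/4)) = 12537/(-15147 - 30769/4) = 12537/(-91357/4) = 12537*(-4/91357) = -7164/13051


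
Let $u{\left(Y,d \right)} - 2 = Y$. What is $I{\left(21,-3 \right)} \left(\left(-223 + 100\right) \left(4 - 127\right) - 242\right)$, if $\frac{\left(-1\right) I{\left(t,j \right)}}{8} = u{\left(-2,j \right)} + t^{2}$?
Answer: $-52521336$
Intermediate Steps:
$u{\left(Y,d \right)} = 2 + Y$
$I{\left(t,j \right)} = - 8 t^{2}$ ($I{\left(t,j \right)} = - 8 \left(\left(2 - 2\right) + t^{2}\right) = - 8 \left(0 + t^{2}\right) = - 8 t^{2}$)
$I{\left(21,-3 \right)} \left(\left(-223 + 100\right) \left(4 - 127\right) - 242\right) = - 8 \cdot 21^{2} \left(\left(-223 + 100\right) \left(4 - 127\right) - 242\right) = \left(-8\right) 441 \left(\left(-123\right) \left(-123\right) - 242\right) = - 3528 \left(15129 - 242\right) = \left(-3528\right) 14887 = -52521336$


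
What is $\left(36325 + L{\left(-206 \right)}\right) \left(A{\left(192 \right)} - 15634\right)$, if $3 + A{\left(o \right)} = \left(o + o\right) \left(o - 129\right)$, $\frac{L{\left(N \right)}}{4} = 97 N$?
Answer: $-373023665$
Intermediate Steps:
$L{\left(N \right)} = 388 N$ ($L{\left(N \right)} = 4 \cdot 97 N = 388 N$)
$A{\left(o \right)} = -3 + 2 o \left(-129 + o\right)$ ($A{\left(o \right)} = -3 + \left(o + o\right) \left(o - 129\right) = -3 + 2 o \left(-129 + o\right)$)
$\left(36325 + L{\left(-206 \right)}\right) \left(A{\left(192 \right)} - 15634\right) = \left(36325 + 388 \left(-206\right)\right) \left(\left(-3 - 49536 + 2 \cdot 192^{2}\right) - 15634\right) = \left(36325 - 79928\right) \left(\left(-3 - 49536 + 2 \cdot 36864\right) - 15634\right) = - 43603 \left(\left(-3 - 49536 + 73728\right) - 15634\right) = - 43603 \left(24189 - 15634\right) = \left(-43603\right) 8555 = -373023665$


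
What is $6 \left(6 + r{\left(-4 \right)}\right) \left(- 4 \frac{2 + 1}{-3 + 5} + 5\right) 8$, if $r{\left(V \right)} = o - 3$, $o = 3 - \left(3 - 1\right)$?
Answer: $-192$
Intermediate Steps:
$o = 1$ ($o = 3 - \left(3 - 1\right) = 3 - 2 = 1$)
$r{\left(V \right)} = -2$ ($r{\left(V \right)} = 1 - 3 = -2$)
$6 \left(6 + r{\left(-4 \right)}\right) \left(- 4 \frac{2 + 1}{-3 + 5} + 5\right) 8 = 6 \left(6 - 2\right) \left(- 4 \frac{2 + 1}{-3 + 5} + 5\right) 8 = 6 \cdot 4 \left(- 4 \cdot \frac{3}{2} + 5\right) 8 = 6 \cdot 4 \left(- 4 \cdot 3 \cdot \frac{1}{2} + 5\right) 8 = 6 \cdot 4 \left(\left(-4\right) \frac{3}{2} + 5\right) 8 = 6 \cdot 4 \left(-6 + 5\right) 8 = 6 \cdot 4 \left(-1\right) 8 = 6 \left(-4\right) 8 = \left(-24\right) 8 = -192$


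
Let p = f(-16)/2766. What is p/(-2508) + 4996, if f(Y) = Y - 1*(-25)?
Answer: 3850876831/770792 ≈ 4996.0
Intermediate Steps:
f(Y) = 25 + Y (f(Y) = Y + 25 = 25 + Y)
p = 3/922 (p = (25 - 16)/2766 = 9*(1/2766) = 3/922 ≈ 0.0032538)
p/(-2508) + 4996 = (3/922)/(-2508) + 4996 = (3/922)*(-1/2508) + 4996 = -1/770792 + 4996 = 3850876831/770792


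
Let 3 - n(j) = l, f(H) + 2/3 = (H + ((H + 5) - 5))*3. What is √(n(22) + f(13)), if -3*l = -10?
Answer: √77 ≈ 8.7750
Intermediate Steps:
f(H) = -⅔ + 6*H (f(H) = -⅔ + (H + ((H + 5) - 5))*3 = -⅔ + (H + ((5 + H) - 5))*3 = -⅔ + (H + H)*3 = -⅔ + (2*H)*3 = -⅔ + 6*H)
l = 10/3 (l = -⅓*(-10) = 10/3 ≈ 3.3333)
n(j) = -⅓ (n(j) = 3 - 1*10/3 = 3 - 10/3 = -⅓)
√(n(22) + f(13)) = √(-⅓ + (-⅔ + 6*13)) = √(-⅓ + (-⅔ + 78)) = √(-⅓ + 232/3) = √77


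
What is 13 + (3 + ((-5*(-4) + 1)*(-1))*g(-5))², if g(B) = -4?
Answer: 7582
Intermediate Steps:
13 + (3 + ((-5*(-4) + 1)*(-1))*g(-5))² = 13 + (3 + ((-5*(-4) + 1)*(-1))*(-4))² = 13 + (3 + ((20 + 1)*(-1))*(-4))² = 13 + (3 + (21*(-1))*(-4))² = 13 + (3 - 21*(-4))² = 13 + (3 + 84)² = 13 + 87² = 13 + 7569 = 7582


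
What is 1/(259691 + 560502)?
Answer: 1/820193 ≈ 1.2192e-6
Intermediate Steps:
1/(259691 + 560502) = 1/820193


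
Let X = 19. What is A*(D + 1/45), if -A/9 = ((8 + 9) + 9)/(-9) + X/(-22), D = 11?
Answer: 184264/495 ≈ 372.25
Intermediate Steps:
A = 743/22 (A = -9*(((8 + 9) + 9)/(-9) + 19/(-22)) = -9*((17 + 9)*(-⅑) + 19*(-1/22)) = -9*(26*(-⅑) - 19/22) = -9*(-26/9 - 19/22) = -9*(-743/198) = 743/22 ≈ 33.773)
A*(D + 1/45) = 743*(11 + 1/45)/22 = (743/22)*(496/45) = 184264/495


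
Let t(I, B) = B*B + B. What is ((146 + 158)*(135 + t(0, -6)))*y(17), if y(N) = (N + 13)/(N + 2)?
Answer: 79200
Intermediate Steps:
t(I, B) = B + B² (t(I, B) = B² + B = B + B²)
y(N) = (13 + N)/(2 + N)
((146 + 158)*(135 + t(0, -6)))*y(17) = ((146 + 158)*(135 - 6*(1 - 6)))*((13 + 17)/(2 + 17)) = (304*(135 - 6*(-5)))*(30/19) = (304*(135 + 30))*((1/19)*30) = (304*165)*(30/19) = 50160*(30/19) = 79200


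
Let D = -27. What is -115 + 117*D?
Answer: -3274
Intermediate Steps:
-115 + 117*D = -115 + 117*(-27) = -115 - 3159 = -3274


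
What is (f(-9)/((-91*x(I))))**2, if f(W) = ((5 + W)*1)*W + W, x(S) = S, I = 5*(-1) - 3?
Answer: 729/529984 ≈ 0.0013755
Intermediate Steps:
I = -8 (I = -5 - 3 = -8)
f(W) = W + W*(5 + W) (f(W) = (5 + W)*W + W = W*(5 + W) + W = W + W*(5 + W))
(f(-9)/((-91*x(I))))**2 = ((-9*(6 - 9))/((-91*(-8))))**2 = (-9*(-3)/728)**2 = (27*(1/728))**2 = (27/728)**2 = 729/529984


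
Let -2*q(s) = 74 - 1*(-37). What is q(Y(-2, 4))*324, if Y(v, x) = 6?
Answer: -17982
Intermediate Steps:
q(s) = -111/2 (q(s) = -(74 - 1*(-37))/2 = -(74 + 37)/2 = -1/2*111 = -111/2)
q(Y(-2, 4))*324 = -111/2*324 = -17982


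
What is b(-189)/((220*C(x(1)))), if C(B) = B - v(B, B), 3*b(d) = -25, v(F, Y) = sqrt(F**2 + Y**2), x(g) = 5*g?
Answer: 1/132 + sqrt(2)/132 ≈ 0.018290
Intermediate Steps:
b(d) = -25/3 (b(d) = (1/3)*(-25) = -25/3)
C(B) = B - sqrt(2)*sqrt(B**2) (C(B) = B - sqrt(B**2 + B**2) = B - sqrt(2*B**2) = B - sqrt(2)*sqrt(B**2))
b(-189)/((220*C(x(1)))) = -25*1/(220*(5*1 - sqrt(2)*sqrt((5*1)**2)))/3 = -25*1/(220*(5 - sqrt(2)*sqrt(5**2)))/3 = -25*1/(220*(5 - sqrt(2)*sqrt(25)))/3 = -25*1/(220*(5 - 1*sqrt(2)*5))/3 = -25*1/(220*(5 - 5*sqrt(2)))/3 = -25/(3*(1100 - 1100*sqrt(2)))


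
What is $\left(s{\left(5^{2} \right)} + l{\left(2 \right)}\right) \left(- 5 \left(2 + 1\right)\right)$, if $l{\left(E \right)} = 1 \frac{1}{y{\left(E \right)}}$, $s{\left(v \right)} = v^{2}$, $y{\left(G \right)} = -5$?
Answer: $-9372$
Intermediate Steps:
$l{\left(E \right)} = - \frac{1}{5}$ ($l{\left(E \right)} = 1 \frac{1}{-5} = 1 \left(- \frac{1}{5}\right) = - \frac{1}{5}$)
$\left(s{\left(5^{2} \right)} + l{\left(2 \right)}\right) \left(- 5 \left(2 + 1\right)\right) = \left(\left(5^{2}\right)^{2} - \frac{1}{5}\right) \left(- 5 \left(2 + 1\right)\right) = \left(25^{2} - \frac{1}{5}\right) \left(\left(-5\right) 3\right) = \left(625 - \frac{1}{5}\right) \left(-15\right) = \frac{3124}{5} \left(-15\right) = -9372$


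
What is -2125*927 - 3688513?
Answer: -5658388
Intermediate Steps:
-2125*927 - 3688513 = -1969875 - 3688513 = -5658388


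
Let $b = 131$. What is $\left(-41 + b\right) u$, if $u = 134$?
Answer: $12060$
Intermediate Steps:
$\left(-41 + b\right) u = \left(-41 + 131\right) 134 = 90 \cdot 134 = 12060$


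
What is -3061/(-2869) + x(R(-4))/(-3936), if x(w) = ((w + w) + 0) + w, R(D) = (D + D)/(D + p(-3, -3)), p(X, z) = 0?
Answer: 2005147/1882064 ≈ 1.0654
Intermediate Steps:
R(D) = 2 (R(D) = (D + D)/(D + 0) = (2*D)/D = 2)
x(w) = 3*w (x(w) = (2*w + 0) + w = 2*w + w = 3*w)
-3061/(-2869) + x(R(-4))/(-3936) = -3061/(-2869) + (3*2)/(-3936) = -3061*(-1/2869) + 6*(-1/3936) = 3061/2869 - 1/656 = 2005147/1882064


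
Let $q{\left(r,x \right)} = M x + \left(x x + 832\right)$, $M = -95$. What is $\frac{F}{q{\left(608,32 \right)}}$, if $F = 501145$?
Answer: $- \frac{501145}{1184} \approx -423.26$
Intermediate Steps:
$q{\left(r,x \right)} = 832 + x^{2} - 95 x$ ($q{\left(r,x \right)} = - 95 x + \left(x x + 832\right) = - 95 x + \left(x^{2} + 832\right) = - 95 x + \left(832 + x^{2}\right) = 832 + x^{2} - 95 x$)
$\frac{F}{q{\left(608,32 \right)}} = \frac{501145}{832 + 32^{2} - 3040} = \frac{501145}{832 + 1024 - 3040} = \frac{501145}{-1184} = 501145 \left(- \frac{1}{1184}\right) = - \frac{501145}{1184}$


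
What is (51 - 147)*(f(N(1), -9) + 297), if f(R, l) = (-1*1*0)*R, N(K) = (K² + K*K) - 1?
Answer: -28512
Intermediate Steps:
N(K) = -1 + 2*K² (N(K) = (K² + K²) - 1 = 2*K² - 1 = -1 + 2*K²)
f(R, l) = 0 (f(R, l) = (-1*0)*R = 0*R = 0)
(51 - 147)*(f(N(1), -9) + 297) = (51 - 147)*(0 + 297) = -96*297 = -28512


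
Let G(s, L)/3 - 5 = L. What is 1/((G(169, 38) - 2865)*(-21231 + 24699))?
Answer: -1/9488448 ≈ -1.0539e-7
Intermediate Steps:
G(s, L) = 15 + 3*L
1/((G(169, 38) - 2865)*(-21231 + 24699)) = 1/(((15 + 3*38) - 2865)*(-21231 + 24699)) = 1/(((15 + 114) - 2865)*3468) = 1/((129 - 2865)*3468) = 1/(-2736*3468) = 1/(-9488448) = -1/9488448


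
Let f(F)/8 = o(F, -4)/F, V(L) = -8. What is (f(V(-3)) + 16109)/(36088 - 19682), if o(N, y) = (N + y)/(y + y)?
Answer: 32215/32812 ≈ 0.98181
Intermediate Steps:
o(N, y) = (N + y)/(2*y) (o(N, y) = (N + y)/((2*y)) = (N + y)*(1/(2*y)) = (N + y)/(2*y))
f(F) = 8*(½ - F/8)/F (f(F) = 8*(((½)*(F - 4)/(-4))/F) = 8*(((½)*(-¼)*(-4 + F))/F) = 8*((½ - F/8)/F) = 8*(½ - F/8)/F)
(f(V(-3)) + 16109)/(36088 - 19682) = ((4 - 1*(-8))/(-8) + 16109)/(36088 - 19682) = (-(4 + 8)/8 + 16109)/16406 = (-⅛*12 + 16109)*(1/16406) = (-3/2 + 16109)*(1/16406) = (32215/2)*(1/16406) = 32215/32812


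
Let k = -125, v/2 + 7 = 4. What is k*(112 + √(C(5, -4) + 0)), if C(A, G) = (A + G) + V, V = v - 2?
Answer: -14000 - 125*I*√7 ≈ -14000.0 - 330.72*I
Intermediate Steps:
v = -6 (v = -14 + 2*4 = -14 + 8 = -6)
V = -8 (V = -6 - 2 = -8)
C(A, G) = -8 + A + G (C(A, G) = (A + G) - 8 = -8 + A + G)
k*(112 + √(C(5, -4) + 0)) = -125*(112 + √((-8 + 5 - 4) + 0)) = -125*(112 + √(-7 + 0)) = -125*(112 + √(-7)) = -125*(112 + I*√7) = -14000 - 125*I*√7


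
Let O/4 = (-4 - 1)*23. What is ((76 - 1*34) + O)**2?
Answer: 174724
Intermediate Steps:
O = -460 (O = 4*((-4 - 1)*23) = 4*(-5*23) = 4*(-115) = -460)
((76 - 1*34) + O)**2 = ((76 - 1*34) - 460)**2 = ((76 - 34) - 460)**2 = (42 - 460)**2 = (-418)**2 = 174724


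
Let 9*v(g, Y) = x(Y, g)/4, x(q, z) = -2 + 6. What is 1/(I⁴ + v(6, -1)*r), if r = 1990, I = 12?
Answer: 9/188614 ≈ 4.7716e-5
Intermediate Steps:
x(q, z) = 4
v(g, Y) = ⅑ (v(g, Y) = (4/4)/9 = (4*(¼))/9 = (⅑)*1 = ⅑)
1/(I⁴ + v(6, -1)*r) = 1/(12⁴ + (⅑)*1990) = 1/(20736 + 1990/9) = 1/(188614/9) = 9/188614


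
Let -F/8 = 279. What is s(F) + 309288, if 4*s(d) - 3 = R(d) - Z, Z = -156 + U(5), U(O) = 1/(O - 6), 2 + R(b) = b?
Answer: 617539/2 ≈ 3.0877e+5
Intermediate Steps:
F = -2232 (F = -8*279 = -2232)
R(b) = -2 + b
U(O) = 1/(-6 + O)
Z = -157 (Z = -156 + 1/(-6 + 5) = -156 + 1/(-1) = -156 - 1 = -157)
s(d) = 79/2 + d/4 (s(d) = ¾ + ((-2 + d) - 1*(-157))/4 = ¾ + ((-2 + d) + 157)/4 = ¾ + (155 + d)/4 = ¾ + (155/4 + d/4) = 79/2 + d/4)
s(F) + 309288 = (79/2 + (¼)*(-2232)) + 309288 = (79/2 - 558) + 309288 = -1037/2 + 309288 = 617539/2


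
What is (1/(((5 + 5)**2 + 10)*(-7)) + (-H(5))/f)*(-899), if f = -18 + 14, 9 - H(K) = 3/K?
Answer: -726392/385 ≈ -1886.7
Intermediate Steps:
H(K) = 9 - 3/K
f = -4
(1/(((5 + 5)**2 + 10)*(-7)) + (-H(5))/f)*(-899) = (1/(((5 + 5)**2 + 10)*(-7)) - (9 - 3/5)/(-4))*(-899) = (-1/7/(10**2 + 10) - (9 - 3*1/5)*(-1/4))*(-899) = (-1/7/(100 + 10) - (9 - 3/5)*(-1/4))*(-899) = (-1/7/110 - 1*42/5*(-1/4))*(-899) = ((1/110)*(-1/7) - 42/5*(-1/4))*(-899) = (-1/770 + 21/10)*(-899) = (808/385)*(-899) = -726392/385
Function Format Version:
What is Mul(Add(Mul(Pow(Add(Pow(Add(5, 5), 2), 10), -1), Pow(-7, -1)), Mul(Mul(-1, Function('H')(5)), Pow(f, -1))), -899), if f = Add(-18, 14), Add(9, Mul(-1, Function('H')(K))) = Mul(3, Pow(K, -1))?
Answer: Rational(-726392, 385) ≈ -1886.7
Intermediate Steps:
Function('H')(K) = Add(9, Mul(-3, Pow(K, -1))) (Function('H')(K) = Add(9, Mul(-1, Mul(3, Pow(K, -1)))) = Add(9, Mul(-3, Pow(K, -1))))
f = -4
Mul(Add(Mul(Pow(Add(Pow(Add(5, 5), 2), 10), -1), Pow(-7, -1)), Mul(Mul(-1, Function('H')(5)), Pow(f, -1))), -899) = Mul(Add(Mul(Pow(Add(Pow(Add(5, 5), 2), 10), -1), Pow(-7, -1)), Mul(Mul(-1, Add(9, Mul(-3, Pow(5, -1)))), Pow(-4, -1))), -899) = Mul(Add(Mul(Pow(Add(Pow(10, 2), 10), -1), Rational(-1, 7)), Mul(Mul(-1, Add(9, Mul(-3, Rational(1, 5)))), Rational(-1, 4))), -899) = Mul(Add(Mul(Pow(Add(100, 10), -1), Rational(-1, 7)), Mul(Mul(-1, Add(9, Rational(-3, 5))), Rational(-1, 4))), -899) = Mul(Add(Mul(Pow(110, -1), Rational(-1, 7)), Mul(Mul(-1, Rational(42, 5)), Rational(-1, 4))), -899) = Mul(Add(Mul(Rational(1, 110), Rational(-1, 7)), Mul(Rational(-42, 5), Rational(-1, 4))), -899) = Mul(Add(Rational(-1, 770), Rational(21, 10)), -899) = Mul(Rational(808, 385), -899) = Rational(-726392, 385)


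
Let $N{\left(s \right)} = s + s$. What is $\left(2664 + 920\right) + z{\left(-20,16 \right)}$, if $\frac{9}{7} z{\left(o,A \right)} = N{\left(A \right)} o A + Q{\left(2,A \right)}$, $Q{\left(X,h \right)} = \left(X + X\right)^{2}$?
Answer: $-4368$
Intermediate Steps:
$Q{\left(X,h \right)} = 4 X^{2}$ ($Q{\left(X,h \right)} = \left(2 X\right)^{2} = 4 X^{2}$)
$N{\left(s \right)} = 2 s$
$z{\left(o,A \right)} = \frac{112}{9} + \frac{14 o A^{2}}{9}$ ($z{\left(o,A \right)} = \frac{7 \left(2 A o A + 4 \cdot 2^{2}\right)}{9} = \frac{7 \left(2 A o A + 4 \cdot 4\right)}{9} = \frac{7 \left(2 o A^{2} + 16\right)}{9} = \frac{7 \left(16 + 2 o A^{2}\right)}{9} = \frac{112}{9} + \frac{14 o A^{2}}{9}$)
$\left(2664 + 920\right) + z{\left(-20,16 \right)} = \left(2664 + 920\right) + \left(\frac{112}{9} + \frac{14}{9} \left(-20\right) 16^{2}\right) = 3584 + \left(\frac{112}{9} + \frac{14}{9} \left(-20\right) 256\right) = 3584 + \left(\frac{112}{9} - \frac{71680}{9}\right) = 3584 - 7952 = -4368$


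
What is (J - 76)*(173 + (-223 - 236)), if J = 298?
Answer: -63492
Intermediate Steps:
(J - 76)*(173 + (-223 - 236)) = (298 - 76)*(173 + (-223 - 236)) = 222*(173 - 459) = 222*(-286) = -63492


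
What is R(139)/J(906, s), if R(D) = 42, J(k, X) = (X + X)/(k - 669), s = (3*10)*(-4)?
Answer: -1659/40 ≈ -41.475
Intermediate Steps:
s = -120 (s = 30*(-4) = -120)
J(k, X) = 2*X/(-669 + k) (J(k, X) = (2*X)/(-669 + k) = 2*X/(-669 + k))
R(139)/J(906, s) = 42/((2*(-120)/(-669 + 906))) = 42/((2*(-120)/237)) = 42/((2*(-120)*(1/237))) = 42/(-80/79) = 42*(-79/80) = -1659/40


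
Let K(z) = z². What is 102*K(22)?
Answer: 49368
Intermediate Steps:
102*K(22) = 102*22² = 102*484 = 49368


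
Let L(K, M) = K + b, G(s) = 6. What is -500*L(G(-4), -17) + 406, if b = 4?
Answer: -4594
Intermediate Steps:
L(K, M) = 4 + K (L(K, M) = K + 4 = 4 + K)
-500*L(G(-4), -17) + 406 = -500*(4 + 6) + 406 = -500*10 + 406 = -5000 + 406 = -4594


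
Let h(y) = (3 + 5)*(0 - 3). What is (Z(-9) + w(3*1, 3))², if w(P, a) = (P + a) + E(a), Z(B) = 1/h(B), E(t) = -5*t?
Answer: 47089/576 ≈ 81.752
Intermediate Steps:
h(y) = -24 (h(y) = 8*(-3) = -24)
Z(B) = -1/24 (Z(B) = 1/(-24) = -1/24)
w(P, a) = P - 4*a (w(P, a) = (P + a) - 5*a = P - 4*a)
(Z(-9) + w(3*1, 3))² = (-1/24 + (3*1 - 4*3))² = (-1/24 + (3 - 12))² = (-1/24 - 9)² = (-217/24)² = 47089/576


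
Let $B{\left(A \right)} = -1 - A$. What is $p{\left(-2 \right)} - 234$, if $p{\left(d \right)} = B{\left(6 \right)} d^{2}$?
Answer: $-262$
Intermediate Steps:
$p{\left(d \right)} = - 7 d^{2}$ ($p{\left(d \right)} = \left(-1 - 6\right) d^{2} = - 7 d^{2}$)
$p{\left(-2 \right)} - 234 = - 7 \left(-2\right)^{2} - 234 = \left(-7\right) 4 - 234 = -28 - 234 = -262$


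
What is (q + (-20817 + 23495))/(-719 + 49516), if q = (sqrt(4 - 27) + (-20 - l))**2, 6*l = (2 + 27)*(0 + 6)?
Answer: 5056/48797 - 14*I*sqrt(23)/6971 ≈ 0.10361 - 0.0096316*I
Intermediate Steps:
l = 29 (l = ((2 + 27)*(0 + 6))/6 = (29*6)/6 = (1/6)*174 = 29)
q = (-49 + I*sqrt(23))**2 (q = (sqrt(4 - 27) + (-20 - 1*29))**2 = (sqrt(-23) + (-20 - 29))**2 = (I*sqrt(23) - 49)**2 = (-49 + I*sqrt(23))**2 ≈ 2378.0 - 469.99*I)
(q + (-20817 + 23495))/(-719 + 49516) = ((49 - I*sqrt(23))**2 + (-20817 + 23495))/(-719 + 49516) = ((49 - I*sqrt(23))**2 + 2678)/48797 = (2678 + (49 - I*sqrt(23))**2)*(1/48797) = 2678/48797 + (49 - I*sqrt(23))**2/48797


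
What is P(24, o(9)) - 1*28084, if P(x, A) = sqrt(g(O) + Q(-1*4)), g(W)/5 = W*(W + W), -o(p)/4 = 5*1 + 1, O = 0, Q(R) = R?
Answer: -28084 + 2*I ≈ -28084.0 + 2.0*I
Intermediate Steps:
o(p) = -24 (o(p) = -4*(5*1 + 1) = -4*(5 + 1) = -4*6 = -24)
g(W) = 10*W**2 (g(W) = 5*(W*(W + W)) = 5*(W*(2*W)) = 5*(2*W**2) = 10*W**2)
P(x, A) = 2*I (P(x, A) = sqrt(10*0**2 - 1*4) = sqrt(10*0 - 4) = sqrt(0 - 4) = sqrt(-4) = 2*I)
P(24, o(9)) - 1*28084 = 2*I - 1*28084 = 2*I - 28084 = -28084 + 2*I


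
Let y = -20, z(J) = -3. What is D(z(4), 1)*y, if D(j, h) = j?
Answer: 60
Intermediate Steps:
D(z(4), 1)*y = -3*(-20) = 60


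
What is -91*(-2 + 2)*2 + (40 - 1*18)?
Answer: 22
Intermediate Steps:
-91*(-2 + 2)*2 + (40 - 1*18) = -0*2 + (40 - 18) = -91*0 + 22 = 0 + 22 = 22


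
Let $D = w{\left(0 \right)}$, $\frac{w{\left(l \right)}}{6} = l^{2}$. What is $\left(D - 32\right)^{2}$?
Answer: $1024$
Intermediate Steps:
$w{\left(l \right)} = 6 l^{2}$
$D = 0$ ($D = 6 \cdot 0^{2} = 6 \cdot 0 = 0$)
$\left(D - 32\right)^{2} = \left(0 - 32\right)^{2} = \left(-32\right)^{2} = 1024$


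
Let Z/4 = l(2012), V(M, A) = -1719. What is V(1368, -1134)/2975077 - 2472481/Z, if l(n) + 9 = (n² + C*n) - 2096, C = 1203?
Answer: -7400284838137/76953044174300 ≈ -0.096166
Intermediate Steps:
l(n) = -2105 + n² + 1203*n (l(n) = -9 + ((n² + 1203*n) - 2096) = -9 + (-2096 + n² + 1203*n) = -2105 + n² + 1203*n)
Z = 25865900 (Z = 4*(-2105 + 2012² + 1203*2012) = 4*(-2105 + 4048144 + 2420436) = 4*6466475 = 25865900)
V(1368, -1134)/2975077 - 2472481/Z = -1719/2975077 - 2472481/25865900 = -7400284838137/76953044174300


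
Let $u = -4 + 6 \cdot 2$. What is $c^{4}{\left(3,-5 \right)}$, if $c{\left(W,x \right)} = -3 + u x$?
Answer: $3418801$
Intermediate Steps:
$u = 8$ ($u = -4 + 12 = 8$)
$c{\left(W,x \right)} = -3 + 8 x$
$c^{4}{\left(3,-5 \right)} = \left(-3 + 8 \left(-5\right)\right)^{4} = \left(-3 - 40\right)^{4} = \left(-43\right)^{4} = 3418801$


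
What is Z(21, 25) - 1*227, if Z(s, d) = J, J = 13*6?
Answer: -149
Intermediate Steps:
J = 78
Z(s, d) = 78
Z(21, 25) - 1*227 = 78 - 1*227 = 78 - 227 = -149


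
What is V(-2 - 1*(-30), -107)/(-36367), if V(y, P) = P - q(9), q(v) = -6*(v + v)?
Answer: -1/36367 ≈ -2.7497e-5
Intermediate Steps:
q(v) = -12*v
V(y, P) = 108 + P (V(y, P) = P - (-12)*9 = P - 1*(-108) = P + 108 = 108 + P)
V(-2 - 1*(-30), -107)/(-36367) = (108 - 107)/(-36367) = 1*(-1/36367) = -1/36367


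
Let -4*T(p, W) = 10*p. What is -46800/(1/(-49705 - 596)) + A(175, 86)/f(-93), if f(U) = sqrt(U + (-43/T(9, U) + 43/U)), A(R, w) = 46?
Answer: 2354086800 - 69*I*sqrt(19795670)/63857 ≈ 2.3541e+9 - 4.8076*I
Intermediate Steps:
T(p, W) = -5*p/2
f(U) = sqrt(86/45 + U + 43/U) (f(U) = sqrt(U + (-43/((-5/2*9)) + 43/U)) = sqrt(U + (-43/(-45/2) + 43/U)) = sqrt(U + (-43*(-2/45) + 43/U)) = sqrt(U + (86/45 + 43/U)) = sqrt(86/45 + U + 43/U))
-46800/(1/(-49705 - 596)) + A(175, 86)/f(-93) = -46800/(1/(-49705 - 596)) + 46/((sqrt(430 + 225*(-93) + 9675/(-93))/15)) = -46800/(1/(-50301)) + 46/((sqrt(430 - 20925 + 9675*(-1/93))/15)) = -46800/(-1/50301) + 46/((sqrt(430 - 20925 - 3225/31)/15)) = -46800*(-50301) + 46/((sqrt(-638570/31)/15)) = 2354086800 + 46/(((I*sqrt(19795670)/31)/15)) = 2354086800 + 46/((I*sqrt(19795670)/465)) = 2354086800 + 46*(-3*I*sqrt(19795670)/127714) = 2354086800 - 69*I*sqrt(19795670)/63857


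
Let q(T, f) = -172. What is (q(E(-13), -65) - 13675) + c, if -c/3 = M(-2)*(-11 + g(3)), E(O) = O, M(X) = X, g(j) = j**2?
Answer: -13859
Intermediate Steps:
c = -12 (c = -(-6)*(-11 + 3**2) = -(-6)*(-11 + 9) = -(-6)*(-2) = -3*4 = -12)
(q(E(-13), -65) - 13675) + c = (-172 - 13675) - 12 = -13847 - 12 = -13859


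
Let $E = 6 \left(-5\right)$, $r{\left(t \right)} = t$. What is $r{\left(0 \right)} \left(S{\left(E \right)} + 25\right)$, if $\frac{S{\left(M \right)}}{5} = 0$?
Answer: $0$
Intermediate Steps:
$E = -30$
$S{\left(M \right)} = 0$ ($S{\left(M \right)} = 5 \cdot 0 = 0$)
$r{\left(0 \right)} \left(S{\left(E \right)} + 25\right) = 0 \left(0 + 25\right) = 0 \cdot 25 = 0$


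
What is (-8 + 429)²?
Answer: 177241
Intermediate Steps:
(-8 + 429)² = 421² = 177241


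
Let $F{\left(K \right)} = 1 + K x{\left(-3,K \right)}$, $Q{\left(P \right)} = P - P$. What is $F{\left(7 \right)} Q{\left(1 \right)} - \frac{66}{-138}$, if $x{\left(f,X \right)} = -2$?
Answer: $\frac{11}{23} \approx 0.47826$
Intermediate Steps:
$Q{\left(P \right)} = 0$
$F{\left(K \right)} = 1 - 2 K$ ($F{\left(K \right)} = 1 + K \left(-2\right) = 1 - 2 K$)
$F{\left(7 \right)} Q{\left(1 \right)} - \frac{66}{-138} = \left(1 - 14\right) 0 - \frac{66}{-138} = \left(1 - 14\right) 0 - - \frac{11}{23} = \left(-13\right) 0 + \frac{11}{23} = 0 + \frac{11}{23} = \frac{11}{23}$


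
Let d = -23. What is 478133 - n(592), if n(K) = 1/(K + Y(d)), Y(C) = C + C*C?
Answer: 524990033/1098 ≈ 4.7813e+5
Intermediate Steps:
Y(C) = C + C**2
n(K) = 1/(506 + K) (n(K) = 1/(K - 23*(1 - 23)) = 1/(K - 23*(-22)) = 1/(K + 506) = 1/(506 + K))
478133 - n(592) = 478133 - 1/(506 + 592) = 478133 - 1/1098 = 524990033/1098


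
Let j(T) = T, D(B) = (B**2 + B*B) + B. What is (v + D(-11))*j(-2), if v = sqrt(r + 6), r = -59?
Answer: -462 - 2*I*sqrt(53) ≈ -462.0 - 14.56*I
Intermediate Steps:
D(B) = B + 2*B**2 (D(B) = (B**2 + B**2) + B = 2*B**2 + B = B + 2*B**2)
v = I*sqrt(53) (v = sqrt(-59 + 6) = sqrt(-53) = I*sqrt(53) ≈ 7.2801*I)
(v + D(-11))*j(-2) = (I*sqrt(53) - 11*(1 + 2*(-11)))*(-2) = (I*sqrt(53) - 11*(1 - 22))*(-2) = (I*sqrt(53) - 11*(-21))*(-2) = (I*sqrt(53) + 231)*(-2) = (231 + I*sqrt(53))*(-2) = -462 - 2*I*sqrt(53)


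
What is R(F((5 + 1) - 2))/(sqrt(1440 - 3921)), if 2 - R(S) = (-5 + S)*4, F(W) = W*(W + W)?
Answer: 106*I*sqrt(2481)/2481 ≈ 2.1281*I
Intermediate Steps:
F(W) = 2*W**2 (F(W) = W*(2*W) = 2*W**2)
R(S) = 22 - 4*S (R(S) = 2 - (-5 + S)*4 = 2 - (-20 + 4*S) = 2 + (20 - 4*S) = 22 - 4*S)
R(F((5 + 1) - 2))/(sqrt(1440 - 3921)) = (22 - 8*((5 + 1) - 2)**2)/(sqrt(1440 - 3921)) = (22 - 8*(6 - 2)**2)/(sqrt(-2481)) = (22 - 8*4**2)/((I*sqrt(2481))) = (22 - 8*16)*(-I*sqrt(2481)/2481) = (22 - 4*32)*(-I*sqrt(2481)/2481) = (22 - 128)*(-I*sqrt(2481)/2481) = -(-106)*I*sqrt(2481)/2481 = 106*I*sqrt(2481)/2481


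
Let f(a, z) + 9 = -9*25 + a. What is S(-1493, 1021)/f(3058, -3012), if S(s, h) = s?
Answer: -1493/2824 ≈ -0.52868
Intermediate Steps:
f(a, z) = -234 + a (f(a, z) = -9 + (-9*25 + a) = -9 + (-225 + a) = -234 + a)
S(-1493, 1021)/f(3058, -3012) = -1493/(-234 + 3058) = -1493/2824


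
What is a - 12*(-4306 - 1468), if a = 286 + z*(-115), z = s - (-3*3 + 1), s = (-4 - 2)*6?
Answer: 72794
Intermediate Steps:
s = -36 (s = -6*6 = -36)
z = -28 (z = -36 - (-3*3 + 1) = -36 - (-9 + 1) = -36 - 1*(-8) = -36 + 8 = -28)
a = 3506 (a = 286 - 28*(-115) = 286 + 3220 = 3506)
a - 12*(-4306 - 1468) = 3506 - 12*(-4306 - 1468) = 3506 - 12*(-5774) = 3506 + 69288 = 72794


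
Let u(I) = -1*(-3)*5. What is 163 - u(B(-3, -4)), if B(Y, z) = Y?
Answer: 148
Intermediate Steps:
u(I) = 15 (u(I) = 3*5 = 15)
163 - u(B(-3, -4)) = 163 - 1*15 = 163 - 15 = 148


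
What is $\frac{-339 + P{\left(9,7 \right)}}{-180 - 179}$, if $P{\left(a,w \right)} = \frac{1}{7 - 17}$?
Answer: $\frac{3391}{3590} \approx 0.94457$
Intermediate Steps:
$P{\left(a,w \right)} = - \frac{1}{10}$ ($P{\left(a,w \right)} = \frac{1}{-10} = - \frac{1}{10}$)
$\frac{-339 + P{\left(9,7 \right)}}{-180 - 179} = \frac{-339 - \frac{1}{10}}{-180 - 179} = - \frac{3391}{10 \left(-359\right)} = \left(- \frac{3391}{10}\right) \left(- \frac{1}{359}\right) = \frac{3391}{3590}$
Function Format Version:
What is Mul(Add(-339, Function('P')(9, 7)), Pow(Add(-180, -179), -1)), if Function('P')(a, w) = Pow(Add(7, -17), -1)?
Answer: Rational(3391, 3590) ≈ 0.94457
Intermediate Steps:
Function('P')(a, w) = Rational(-1, 10) (Function('P')(a, w) = Pow(-10, -1) = Rational(-1, 10))
Mul(Add(-339, Function('P')(9, 7)), Pow(Add(-180, -179), -1)) = Mul(Add(-339, Rational(-1, 10)), Pow(Add(-180, -179), -1)) = Mul(Rational(-3391, 10), Pow(-359, -1)) = Mul(Rational(-3391, 10), Rational(-1, 359)) = Rational(3391, 3590)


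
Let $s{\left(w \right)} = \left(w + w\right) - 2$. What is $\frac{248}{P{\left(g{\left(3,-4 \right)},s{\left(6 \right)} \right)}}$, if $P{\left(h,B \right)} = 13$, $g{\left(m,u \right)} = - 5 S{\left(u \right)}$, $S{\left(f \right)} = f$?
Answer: $\frac{248}{13} \approx 19.077$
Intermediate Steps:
$g{\left(m,u \right)} = - 5 u$
$s{\left(w \right)} = -2 + 2 w$ ($s{\left(w \right)} = 2 w - 2 = -2 + 2 w$)
$\frac{248}{P{\left(g{\left(3,-4 \right)},s{\left(6 \right)} \right)}} = \frac{248}{13}$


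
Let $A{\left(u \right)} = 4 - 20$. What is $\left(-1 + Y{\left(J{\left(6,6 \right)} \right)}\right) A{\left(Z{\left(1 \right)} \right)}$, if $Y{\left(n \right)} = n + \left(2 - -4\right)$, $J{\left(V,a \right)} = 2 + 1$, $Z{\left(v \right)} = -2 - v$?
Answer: $-128$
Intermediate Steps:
$J{\left(V,a \right)} = 3$
$Y{\left(n \right)} = 6 + n$ ($Y{\left(n \right)} = n + \left(2 + 4\right) = n + 6 = 6 + n$)
$A{\left(u \right)} = -16$ ($A{\left(u \right)} = 4 - 20 = -16$)
$\left(-1 + Y{\left(J{\left(6,6 \right)} \right)}\right) A{\left(Z{\left(1 \right)} \right)} = \left(-1 + \left(6 + 3\right)\right) \left(-16\right) = \left(-1 + 9\right) \left(-16\right) = 8 \left(-16\right) = -128$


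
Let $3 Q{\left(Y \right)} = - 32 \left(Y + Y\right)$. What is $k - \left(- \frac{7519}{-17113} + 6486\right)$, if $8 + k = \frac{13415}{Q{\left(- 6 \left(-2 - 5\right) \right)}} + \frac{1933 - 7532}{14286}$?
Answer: $- \frac{712988758566409}{109525390464} \approx -6509.8$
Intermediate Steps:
$Q{\left(Y \right)} = - \frac{64 Y}{3}$ ($Q{\left(Y \right)} = \frac{\left(-32\right) \left(Y + Y\right)}{3} = \frac{\left(-32\right) 2 Y}{3} = \frac{\left(-64\right) Y}{3} = - \frac{64 Y}{3}$)
$k = - \frac{149532721}{6400128}$ ($k = -8 + \left(\frac{13415}{\left(- \frac{64}{3}\right) \left(- 6 \left(-2 - 5\right)\right)} + \frac{1933 - 7532}{14286}\right) = -8 + \left(\frac{13415}{\left(- \frac{64}{3}\right) \left(\left(-6\right) \left(-7\right)\right)} + \left(1933 - 7532\right) \frac{1}{14286}\right) = -8 + \left(\frac{13415}{\left(- \frac{64}{3}\right) 42} - \frac{5599}{14286}\right) = -8 + \left(\frac{13415}{-896} - \frac{5599}{14286}\right) = -8 + \left(13415 \left(- \frac{1}{896}\right) - \frac{5599}{14286}\right) = -8 - \frac{98331697}{6400128} = - \frac{149532721}{6400128} \approx -23.364$)
$k - \left(- \frac{7519}{-17113} + 6486\right) = - \frac{149532721}{6400128} - \left(- \frac{7519}{-17113} + 6486\right) = - \frac{149532721}{6400128} - \left(\left(-7519\right) \left(- \frac{1}{17113}\right) + 6486\right) = - \frac{149532721}{6400128} - \left(\frac{7519}{17113} + 6486\right) = - \frac{149532721}{6400128} - \frac{111002437}{17113} = - \frac{712988758566409}{109525390464}$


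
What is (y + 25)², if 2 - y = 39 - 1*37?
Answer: 625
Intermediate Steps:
y = 0 (y = 2 - (39 - 1*37) = 2 - (39 - 37) = 2 - 1*2 = 2 - 2 = 0)
(y + 25)² = (0 + 25)² = 25² = 625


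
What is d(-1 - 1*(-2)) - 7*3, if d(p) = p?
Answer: -20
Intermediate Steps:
d(-1 - 1*(-2)) - 7*3 = (-1 - 1*(-2)) - 7*3 = (-1 + 2) - 21 = 1 - 21 = -20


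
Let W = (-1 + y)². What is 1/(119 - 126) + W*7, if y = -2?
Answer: 440/7 ≈ 62.857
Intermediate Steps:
W = 9 (W = (-1 - 2)² = (-3)² = 9)
1/(119 - 126) + W*7 = 1/(119 - 126) + 9*7 = 1/(-7) + 63 = -⅐ + 63 = 440/7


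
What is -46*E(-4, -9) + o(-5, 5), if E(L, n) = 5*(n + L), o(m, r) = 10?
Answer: 3000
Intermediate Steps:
E(L, n) = 5*L + 5*n (E(L, n) = 5*(L + n) = 5*L + 5*n)
-46*E(-4, -9) + o(-5, 5) = -46*(5*(-4) + 5*(-9)) + 10 = -46*(-20 - 45) + 10 = -46*(-65) + 10 = 2990 + 10 = 3000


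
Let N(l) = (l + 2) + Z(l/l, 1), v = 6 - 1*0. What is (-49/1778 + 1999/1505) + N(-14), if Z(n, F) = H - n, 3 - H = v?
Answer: -5619109/382270 ≈ -14.699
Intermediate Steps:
v = 6 (v = 6 + 0 = 6)
H = -3 (H = 3 - 1*6 = 3 - 6 = -3)
Z(n, F) = -3 - n
N(l) = -2 + l (N(l) = (l + 2) + (-3 - l/l) = (2 + l) + (-3 - 1*1) = (2 + l) + (-3 - 1) = (2 + l) - 4 = -2 + l)
(-49/1778 + 1999/1505) + N(-14) = (-49/1778 + 1999/1505) + (-2 - 14) = (-49*1/1778 + 1999*(1/1505)) - 16 = (-7/254 + 1999/1505) - 16 = 497211/382270 - 16 = -5619109/382270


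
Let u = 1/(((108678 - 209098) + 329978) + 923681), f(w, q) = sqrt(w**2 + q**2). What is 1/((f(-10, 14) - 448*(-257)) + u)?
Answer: 153126296566060695/17630348887894526933209 - 2659920382242*sqrt(74)/17630348887894526933209 ≈ 8.6841e-6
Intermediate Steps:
f(w, q) = sqrt(q**2 + w**2)
u = 1/1153239 (u = 1/((-100420 + 329978) + 923681) = 1/(229558 + 923681) = 1/1153239 ≈ 8.6712e-7)
1/((f(-10, 14) - 448*(-257)) + u) = 1/((sqrt(14**2 + (-10)**2) - 448*(-257)) + 1/1153239) = 1/((sqrt(196 + 100) + 115136) + 1/1153239) = 1/((sqrt(296) + 115136) + 1/1153239) = 1/((2*sqrt(74) + 115136) + 1/1153239) = 1/((115136 + 2*sqrt(74)) + 1/1153239) = 1/(132779325505/1153239 + 2*sqrt(74))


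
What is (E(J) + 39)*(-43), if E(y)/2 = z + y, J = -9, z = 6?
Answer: -1419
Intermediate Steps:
E(y) = 12 + 2*y (E(y) = 2*(6 + y) = 12 + 2*y)
(E(J) + 39)*(-43) = ((12 + 2*(-9)) + 39)*(-43) = ((12 - 18) + 39)*(-43) = (-6 + 39)*(-43) = 33*(-43) = -1419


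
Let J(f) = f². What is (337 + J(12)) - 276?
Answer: 205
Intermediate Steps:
(337 + J(12)) - 276 = (337 + 12²) - 276 = (337 + 144) - 276 = 481 - 276 = 205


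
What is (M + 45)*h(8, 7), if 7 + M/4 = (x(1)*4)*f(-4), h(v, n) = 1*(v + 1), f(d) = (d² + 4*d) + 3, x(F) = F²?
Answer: 585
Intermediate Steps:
f(d) = 3 + d² + 4*d
h(v, n) = 1 + v (h(v, n) = 1*(1 + v) = 1 + v)
M = 20 (M = -28 + 4*((1²*4)*(3 + (-4)² + 4*(-4))) = -28 + 4*((1*4)*(3 + 16 - 16)) = -28 + 4*(4*3) = -28 + 4*12 = -28 + 48 = 20)
(M + 45)*h(8, 7) = (20 + 45)*(1 + 8) = 65*9 = 585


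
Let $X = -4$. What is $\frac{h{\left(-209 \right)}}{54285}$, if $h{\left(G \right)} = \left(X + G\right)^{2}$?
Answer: $\frac{15123}{18095} \approx 0.83576$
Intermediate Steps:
$h{\left(G \right)} = \left(-4 + G\right)^{2}$
$\frac{h{\left(-209 \right)}}{54285} = \frac{\left(-4 - 209\right)^{2}}{54285} = \left(-213\right)^{2} \cdot \frac{1}{54285} = 45369 \cdot \frac{1}{54285} = \frac{15123}{18095}$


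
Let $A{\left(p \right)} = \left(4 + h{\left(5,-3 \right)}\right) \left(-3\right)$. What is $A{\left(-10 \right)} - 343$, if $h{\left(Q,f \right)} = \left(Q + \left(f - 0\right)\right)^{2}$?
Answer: $-367$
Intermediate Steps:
$h{\left(Q,f \right)} = \left(Q + f\right)^{2}$ ($h{\left(Q,f \right)} = \left(Q + \left(f + 0\right)\right)^{2} = \left(Q + f\right)^{2}$)
$A{\left(p \right)} = -24$ ($A{\left(p \right)} = \left(4 + \left(5 - 3\right)^{2}\right) \left(-3\right) = \left(4 + 2^{2}\right) \left(-3\right) = \left(4 + 4\right) \left(-3\right) = 8 \left(-3\right) = -24$)
$A{\left(-10 \right)} - 343 = -24 - 343 = -367$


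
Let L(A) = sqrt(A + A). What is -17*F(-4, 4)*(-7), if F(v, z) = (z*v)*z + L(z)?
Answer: -7616 + 238*sqrt(2) ≈ -7279.4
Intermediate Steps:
L(A) = sqrt(2)*sqrt(A) (L(A) = sqrt(2*A) = sqrt(2)*sqrt(A))
F(v, z) = v*z**2 + sqrt(2)*sqrt(z) (F(v, z) = (z*v)*z + sqrt(2)*sqrt(z) = (v*z)*z + sqrt(2)*sqrt(z) = v*z**2 + sqrt(2)*sqrt(z))
-17*F(-4, 4)*(-7) = -17*(-4*4**2 + sqrt(2)*sqrt(4))*(-7) = -17*(-4*16 + sqrt(2)*2)*(-7) = -17*(-64 + 2*sqrt(2))*(-7) = (1088 - 34*sqrt(2))*(-7) = -7616 + 238*sqrt(2)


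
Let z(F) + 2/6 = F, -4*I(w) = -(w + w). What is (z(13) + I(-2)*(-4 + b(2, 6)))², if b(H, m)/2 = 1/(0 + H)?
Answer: 2209/9 ≈ 245.44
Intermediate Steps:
I(w) = w/2 (I(w) = -(-1)*(w + w)/4 = -(-1)*2*w/4 = -(-1)*w/2 = w/2)
b(H, m) = 2/H (b(H, m) = 2/(0 + H) = 2/H)
z(F) = -⅓ + F
(z(13) + I(-2)*(-4 + b(2, 6)))² = ((-⅓ + 13) + ((½)*(-2))*(-4 + 2/2))² = (38/3 - (-4 + 2*(½)))² = (38/3 - (-4 + 1))² = (38/3 - 1*(-3))² = (38/3 + 3)² = (47/3)² = 2209/9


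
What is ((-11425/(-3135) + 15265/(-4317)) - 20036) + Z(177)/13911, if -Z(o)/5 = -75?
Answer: -83824992162161/4183747161 ≈ -20036.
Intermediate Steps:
Z(o) = 375 (Z(o) = -5*(-75) = 375)
((-11425/(-3135) + 15265/(-4317)) - 20036) + Z(177)/13911 = ((-11425/(-3135) + 15265/(-4317)) - 20036) + 375/13911 = ((-11425*(-1/3135) + 15265*(-1/4317)) - 20036) + 375*(1/13911) = ((2285/627 - 15265/4317) - 20036) + 125/4637 = (97730/902253 - 20036) + 125/4637 = -18077443378/902253 + 125/4637 = -83824992162161/4183747161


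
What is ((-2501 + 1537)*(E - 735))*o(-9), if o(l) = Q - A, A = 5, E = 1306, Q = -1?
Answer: 3302664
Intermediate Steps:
o(l) = -6 (o(l) = -1 - 1*5 = -1 - 5 = -6)
((-2501 + 1537)*(E - 735))*o(-9) = ((-2501 + 1537)*(1306 - 735))*(-6) = -964*571*(-6) = -550444*(-6) = 3302664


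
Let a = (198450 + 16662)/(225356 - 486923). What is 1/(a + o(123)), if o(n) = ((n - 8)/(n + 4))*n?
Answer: 11073003/1224181997 ≈ 0.0090452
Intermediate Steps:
a = -71704/87189 (a = 215112/(-261567) = 215112*(-1/261567) = -71704/87189 ≈ -0.82240)
o(n) = n*(-8 + n)/(4 + n) (o(n) = ((-8 + n)/(4 + n))*n = n*(-8 + n)/(4 + n))
1/(a + o(123)) = 1/(-71704/87189 + 123*(-8 + 123)/(4 + 123)) = 1/(-71704/87189 + 123*115/127) = 1/(-71704/87189 + 123*(1/127)*115) = 1/(-71704/87189 + 14145/127) = 1/(1224181997/11073003) = 11073003/1224181997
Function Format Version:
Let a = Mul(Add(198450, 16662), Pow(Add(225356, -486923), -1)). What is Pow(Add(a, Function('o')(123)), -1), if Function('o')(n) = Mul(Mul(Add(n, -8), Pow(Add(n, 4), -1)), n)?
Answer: Rational(11073003, 1224181997) ≈ 0.0090452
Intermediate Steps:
a = Rational(-71704, 87189) (a = Mul(215112, Pow(-261567, -1)) = Mul(215112, Rational(-1, 261567)) = Rational(-71704, 87189) ≈ -0.82240)
Function('o')(n) = Mul(n, Pow(Add(4, n), -1), Add(-8, n)) (Function('o')(n) = Mul(Mul(Add(-8, n), Pow(Add(4, n), -1)), n) = Mul(Mul(Pow(Add(4, n), -1), Add(-8, n)), n) = Mul(n, Pow(Add(4, n), -1), Add(-8, n)))
Pow(Add(a, Function('o')(123)), -1) = Pow(Add(Rational(-71704, 87189), Mul(123, Pow(Add(4, 123), -1), Add(-8, 123))), -1) = Pow(Add(Rational(-71704, 87189), Mul(123, Pow(127, -1), 115)), -1) = Pow(Add(Rational(-71704, 87189), Mul(123, Rational(1, 127), 115)), -1) = Pow(Add(Rational(-71704, 87189), Rational(14145, 127)), -1) = Pow(Rational(1224181997, 11073003), -1) = Rational(11073003, 1224181997)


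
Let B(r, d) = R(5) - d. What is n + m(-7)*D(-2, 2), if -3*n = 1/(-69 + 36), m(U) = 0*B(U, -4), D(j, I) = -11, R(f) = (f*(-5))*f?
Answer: 1/99 ≈ 0.010101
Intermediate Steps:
R(f) = -5*f² (R(f) = (-5*f)*f = -5*f²)
B(r, d) = -125 - d (B(r, d) = -5*5² - d = -5*25 - d = -125 - d)
m(U) = 0 (m(U) = 0*(-125 - 1*(-4)) = 0*(-125 + 4) = 0*(-121) = 0)
n = 1/99 (n = -1/(3*(-69 + 36)) = -⅓/(-33) = -⅓*(-1/33) = 1/99 ≈ 0.010101)
n + m(-7)*D(-2, 2) = 1/99 + 0*(-11) = 1/99 + 0 = 1/99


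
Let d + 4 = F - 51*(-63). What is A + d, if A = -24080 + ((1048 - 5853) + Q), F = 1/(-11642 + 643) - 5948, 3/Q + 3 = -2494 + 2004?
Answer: -10087140874/318971 ≈ -31624.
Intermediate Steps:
Q = -3/493 (Q = 3/(-3 + (-2494 + 2004)) = 3/(-3 - 490) = 3/(-493) = 3*(-1/493) = -3/493 ≈ -0.0060852)
F = -65422053/10999 (F = 1/(-10999) - 5948 = -1/10999 - 5948 = -65422053/10999 ≈ -5948.0)
d = -30126262/10999 (d = -4 + (-65422053/10999 - 51*(-63)) = -4 + (-65422053/10999 - 1*(-3213)) = -4 + (-65422053/10999 + 3213) = -4 - 30082266/10999 = -30126262/10999 ≈ -2739.0)
A = -14240308/493 (A = -24080 + ((1048 - 5853) - 3/493) = -24080 + (-4805 - 3/493) = -24080 - 2368868/493 = -14240308/493 ≈ -28885.)
A + d = -14240308/493 - 30126262/10999 = -10087140874/318971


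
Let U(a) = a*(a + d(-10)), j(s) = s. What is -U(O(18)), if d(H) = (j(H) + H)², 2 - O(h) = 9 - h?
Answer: -4521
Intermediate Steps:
O(h) = -7 + h (O(h) = 2 - (9 - h) = 2 + (-9 + h) = -7 + h)
d(H) = 4*H² (d(H) = (H + H)² = (2*H)² = 4*H²)
U(a) = a*(400 + a) (U(a) = a*(a + 4*(-10)²) = a*(a + 4*100) = a*(a + 400) = a*(400 + a))
-U(O(18)) = -(-7 + 18)*(400 + (-7 + 18)) = -11*(400 + 11) = -11*411 = -1*4521 = -4521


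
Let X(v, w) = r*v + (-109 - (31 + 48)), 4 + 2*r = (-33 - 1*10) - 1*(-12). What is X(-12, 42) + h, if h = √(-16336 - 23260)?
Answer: 22 + 2*I*√9899 ≈ 22.0 + 198.99*I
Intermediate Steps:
r = -35/2 (r = -2 + ((-33 - 1*10) - 1*(-12))/2 = -2 + ((-33 - 10) + 12)/2 = -2 + (-43 + 12)/2 = -2 + (½)*(-31) = -2 - 31/2 = -35/2 ≈ -17.500)
X(v, w) = -188 - 35*v/2 (X(v, w) = -35*v/2 + (-109 - (31 + 48)) = -35*v/2 + (-109 - 1*79) = -35*v/2 + (-109 - 79) = -35*v/2 - 188 = -188 - 35*v/2)
h = 2*I*√9899 (h = √(-39596) = 2*I*√9899 ≈ 198.99*I)
X(-12, 42) + h = (-188 - 35/2*(-12)) + 2*I*√9899 = (-188 + 210) + 2*I*√9899 = 22 + 2*I*√9899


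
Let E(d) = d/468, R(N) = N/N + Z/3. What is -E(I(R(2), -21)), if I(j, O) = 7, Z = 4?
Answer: -7/468 ≈ -0.014957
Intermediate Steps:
R(N) = 7/3 (R(N) = N/N + 4/3 = 1 + 4*(⅓) = 1 + 4/3 = 7/3)
E(d) = d/468 (E(d) = d*(1/468) = d/468)
-E(I(R(2), -21)) = -7/468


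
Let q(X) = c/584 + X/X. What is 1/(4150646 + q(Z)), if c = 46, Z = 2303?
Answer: 292/1211988947 ≈ 2.4093e-7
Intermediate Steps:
q(X) = 315/292 (q(X) = 46/584 + X/X = 46*(1/584) + 1 = 23/292 + 1 = 315/292)
1/(4150646 + q(Z)) = 1/(4150646 + 315/292) = 1/(1211988947/292) = 292/1211988947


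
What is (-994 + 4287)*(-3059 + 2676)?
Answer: -1261219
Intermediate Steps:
(-994 + 4287)*(-3059 + 2676) = 3293*(-383) = -1261219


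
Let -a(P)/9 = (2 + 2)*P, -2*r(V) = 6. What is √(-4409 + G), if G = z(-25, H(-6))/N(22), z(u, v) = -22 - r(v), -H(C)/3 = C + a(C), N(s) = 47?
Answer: I*√9740374/47 ≈ 66.403*I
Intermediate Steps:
r(V) = -3 (r(V) = -½*6 = -3)
a(P) = -36*P (a(P) = -9*(2 + 2)*P = -36*P)
H(C) = 105*C (H(C) = -3*(C - 36*C) = -(-105)*C = 105*C)
z(u, v) = -19 (z(u, v) = -22 - 1*(-3) = -22 + 3 = -19)
G = -19/47 ≈ -0.40426
√(-4409 + G) = √(-4409 - 19/47) = √(-207242/47) = I*√9740374/47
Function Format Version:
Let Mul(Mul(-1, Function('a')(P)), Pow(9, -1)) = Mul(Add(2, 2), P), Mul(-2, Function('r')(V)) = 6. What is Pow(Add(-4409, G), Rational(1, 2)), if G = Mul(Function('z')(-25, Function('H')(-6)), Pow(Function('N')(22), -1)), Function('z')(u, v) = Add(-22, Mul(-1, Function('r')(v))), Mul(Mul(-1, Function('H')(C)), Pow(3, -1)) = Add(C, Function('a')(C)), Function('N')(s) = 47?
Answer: Mul(Rational(1, 47), I, Pow(9740374, Rational(1, 2))) ≈ Mul(66.403, I)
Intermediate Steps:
Function('r')(V) = -3 (Function('r')(V) = Mul(Rational(-1, 2), 6) = -3)
Function('a')(P) = Mul(-36, P) (Function('a')(P) = Mul(-9, Mul(Add(2, 2), P)) = Mul(-9, Mul(4, P)) = Mul(-36, P))
Function('H')(C) = Mul(105, C) (Function('H')(C) = Mul(-3, Add(C, Mul(-36, C))) = Mul(-3, Mul(-35, C)) = Mul(105, C))
Function('z')(u, v) = -19 (Function('z')(u, v) = Add(-22, Mul(-1, -3)) = Add(-22, 3) = -19)
G = Rational(-19, 47) (G = Mul(-19, Pow(47, -1)) = Mul(-19, Rational(1, 47)) = Rational(-19, 47) ≈ -0.40426)
Pow(Add(-4409, G), Rational(1, 2)) = Pow(Add(-4409, Rational(-19, 47)), Rational(1, 2)) = Pow(Rational(-207242, 47), Rational(1, 2)) = Mul(Rational(1, 47), I, Pow(9740374, Rational(1, 2)))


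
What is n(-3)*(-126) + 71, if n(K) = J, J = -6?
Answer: 827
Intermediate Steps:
n(K) = -6
n(-3)*(-126) + 71 = -6*(-126) + 71 = 756 + 71 = 827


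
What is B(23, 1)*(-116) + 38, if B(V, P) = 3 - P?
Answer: -194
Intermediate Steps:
B(23, 1)*(-116) + 38 = (3 - 1*1)*(-116) + 38 = (3 - 1)*(-116) + 38 = 2*(-116) + 38 = -232 + 38 = -194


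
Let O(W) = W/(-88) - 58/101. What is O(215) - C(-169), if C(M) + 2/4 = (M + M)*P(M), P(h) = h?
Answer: -507722711/8888 ≈ -57125.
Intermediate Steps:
O(W) = -58/101 - W/88 (O(W) = W*(-1/88) - 58*1/101 = -W/88 - 58/101 = -58/101 - W/88)
C(M) = -1/2 + 2*M**2 (C(M) = -1/2 + (M + M)*M = -1/2 + (2*M)*M = -1/2 + 2*M**2)
O(215) - C(-169) = (-58/101 - 1/88*215) - (-1/2 + 2*(-169)**2) = (-58/101 - 215/88) - (-1/2 + 2*28561) = -26819/8888 - (-1/2 + 57122) = -26819/8888 - 1*114243/2 = -26819/8888 - 114243/2 = -507722711/8888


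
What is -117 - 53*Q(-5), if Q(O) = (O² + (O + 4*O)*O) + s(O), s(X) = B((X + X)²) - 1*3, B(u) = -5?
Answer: -7643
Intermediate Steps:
s(X) = -8 (s(X) = -5 - 1*3 = -5 - 3 = -8)
Q(O) = -8 + 6*O² (Q(O) = (O² + (O + 4*O)*O) - 8 = (O² + (5*O)*O) - 8 = (O² + 5*O²) - 8 = 6*O² - 8 = -8 + 6*O²)
-117 - 53*Q(-5) = -117 - 53*(-8 + 6*(-5)²) = -117 - 53*(-8 + 6*25) = -117 - 53*(-8 + 150) = -117 - 53*142 = -117 - 7526 = -7643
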